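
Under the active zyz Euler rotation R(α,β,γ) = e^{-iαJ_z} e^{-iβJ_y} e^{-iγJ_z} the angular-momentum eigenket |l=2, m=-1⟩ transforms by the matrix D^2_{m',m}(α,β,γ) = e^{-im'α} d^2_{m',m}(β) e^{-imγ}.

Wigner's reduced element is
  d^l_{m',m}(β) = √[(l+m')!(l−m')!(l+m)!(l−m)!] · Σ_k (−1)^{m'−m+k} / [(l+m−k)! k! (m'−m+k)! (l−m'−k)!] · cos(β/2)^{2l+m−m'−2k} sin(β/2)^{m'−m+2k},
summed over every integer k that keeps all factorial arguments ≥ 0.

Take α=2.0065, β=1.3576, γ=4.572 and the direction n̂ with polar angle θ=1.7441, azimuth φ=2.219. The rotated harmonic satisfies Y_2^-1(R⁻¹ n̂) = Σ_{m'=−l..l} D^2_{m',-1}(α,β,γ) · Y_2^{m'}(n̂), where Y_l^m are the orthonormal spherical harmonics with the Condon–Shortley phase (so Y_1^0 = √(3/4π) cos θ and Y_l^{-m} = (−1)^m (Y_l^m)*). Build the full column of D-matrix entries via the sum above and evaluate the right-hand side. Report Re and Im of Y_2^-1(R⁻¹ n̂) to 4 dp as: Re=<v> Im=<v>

Re=-0.1802 Im=-0.2373

Need the full column D^2_{m',-1} for m'=−2..2 at α=2.0065, β=1.3576, γ=4.572.
cos(β/2)=0.778327, sin(β/2)=0.627859
d^2_{-2,-1}: single k=1 term ⇒ +0.592077;  D = -0.395287+0.440798i
d^2_{-1,-1}: k∈[0..1] ⇒ +0.366985 -0.716424 = -0.349439;  D = -0.334312-0.101701i
d^2_{0,-1}: k∈[0..1] ⇒ -0.725143 +0.471873 = -0.253271;  D = +0.035440+0.250779i
d^2_{1,-1}: k∈[0..1] ⇒ +0.716424 -0.155400 = +0.561024;  D = -0.470474+0.305619i
d^2_{2,-1}: single k=0 term ⇒ -0.385283;  D = -0.326637-0.204330i
Y_2^{m'}(θ=1.7441,φ=2.219) and Σ D·Y over m':
  (-0.3953+0.4408i)·(-0.1016+0.3608i)  (-0.3343-0.1017i)·(+0.0792+0.1046i)  (+0.0354+0.2508i)·(-0.2873+0.0000i)  (-0.4705+0.3056i)·(-0.0792+0.1046i)  (-0.3266-0.2043i)·(-0.1016-0.3608i)
Y_2^-1(R⁻¹ n̂) = -0.180152-0.237274i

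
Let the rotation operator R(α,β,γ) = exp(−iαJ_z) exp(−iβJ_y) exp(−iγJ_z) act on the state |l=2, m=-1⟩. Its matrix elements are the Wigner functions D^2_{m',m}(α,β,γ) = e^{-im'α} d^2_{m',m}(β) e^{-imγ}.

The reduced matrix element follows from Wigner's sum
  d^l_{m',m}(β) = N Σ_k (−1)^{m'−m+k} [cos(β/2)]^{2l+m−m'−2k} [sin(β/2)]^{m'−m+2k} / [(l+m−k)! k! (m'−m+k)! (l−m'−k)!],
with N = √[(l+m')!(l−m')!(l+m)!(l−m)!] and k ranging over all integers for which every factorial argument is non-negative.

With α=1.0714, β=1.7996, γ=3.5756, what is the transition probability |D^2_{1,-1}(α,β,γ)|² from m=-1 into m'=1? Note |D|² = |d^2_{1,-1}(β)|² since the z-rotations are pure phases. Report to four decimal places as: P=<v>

First d^2_{1,-1}(β=1.7996), then the phase factors e^{-i(1)α} and e^{-i(-1)γ}:
c=cos(1.7996/2)=0.621767, s=sin(1.7996/2)=0.783203; N=√[6·1·1·6]=6.000000
Admissible k: 0..1 (factorial args all ≥0)
  k=0: (−1)^2·6.0000/(2)·0.6218^2·0.7832^2 = +0.711417
  k=1: (−1)^3·6.0000/(6)·0.6218^0·0.7832^4 = -0.376267
d^2_{1,-1}(1.7996) = +0.711417 -0.376267 = +0.335150
|D^2_{1,-1}|² = |d^2_{1,-1}(β)|² = (+0.335150)² = 0.112325 (the z-rotation phases have unit modulus)

P=0.1123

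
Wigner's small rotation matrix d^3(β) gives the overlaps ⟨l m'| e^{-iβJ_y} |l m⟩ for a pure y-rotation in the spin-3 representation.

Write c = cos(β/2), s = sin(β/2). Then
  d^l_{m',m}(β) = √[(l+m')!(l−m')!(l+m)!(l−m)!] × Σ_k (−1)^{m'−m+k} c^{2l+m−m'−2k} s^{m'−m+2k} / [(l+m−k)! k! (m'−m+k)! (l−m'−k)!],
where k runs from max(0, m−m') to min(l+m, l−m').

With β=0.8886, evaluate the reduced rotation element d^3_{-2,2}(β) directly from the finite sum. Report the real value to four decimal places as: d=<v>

d^3_{-2,2}(β=0.8886) via Wigner's sum:
c=cos(0.8886/2)=0.902912, s=sin(0.8886/2)=0.429826; N=√[1·120·120·1]=120.000000
k: max(0,(2)−(-2))=4 … min(3+(2),3−(-2))=5
  k=4: (−1)^0·120.0000/(24)·0.9029^2·0.4298^4 = +0.139133
  k=5: (−1)^1·120.0000/(120)·0.9029^0·0.4298^6 = -0.006306
d^3_{-2,2}(0.8886) = +0.139133 -0.006306 = +0.132827

d=0.1328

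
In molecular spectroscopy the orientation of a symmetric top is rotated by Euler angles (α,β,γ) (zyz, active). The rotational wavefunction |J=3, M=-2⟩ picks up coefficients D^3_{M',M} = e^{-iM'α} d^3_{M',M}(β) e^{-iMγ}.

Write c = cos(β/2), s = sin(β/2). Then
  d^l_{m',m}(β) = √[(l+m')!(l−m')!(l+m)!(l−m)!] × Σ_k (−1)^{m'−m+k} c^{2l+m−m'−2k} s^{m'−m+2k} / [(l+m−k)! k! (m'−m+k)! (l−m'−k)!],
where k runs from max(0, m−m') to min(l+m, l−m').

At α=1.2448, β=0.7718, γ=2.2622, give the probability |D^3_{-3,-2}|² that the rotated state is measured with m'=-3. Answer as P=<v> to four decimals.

Split into d^3_{-3,-2}(β=0.7718) × two z-phases.
Half-angle: c=0.926460, s=0.376393. N=√(1·720·1·120)=293.938769
The bounds max(0,m−m')=1 and min(l+m,l−m')=1 give 1 term
  k=1: (−1)^0·293.9388/(120)·0.9265^5·0.3764^1 = +0.629290
d^3_{-3,-2}(0.7718) = +0.629290
|D^3_{-3,-2}|² = |d^3_{-3,-2}(β)|² = (+0.629290)² = 0.396006 (the z-rotation phases have unit modulus)

P=0.3960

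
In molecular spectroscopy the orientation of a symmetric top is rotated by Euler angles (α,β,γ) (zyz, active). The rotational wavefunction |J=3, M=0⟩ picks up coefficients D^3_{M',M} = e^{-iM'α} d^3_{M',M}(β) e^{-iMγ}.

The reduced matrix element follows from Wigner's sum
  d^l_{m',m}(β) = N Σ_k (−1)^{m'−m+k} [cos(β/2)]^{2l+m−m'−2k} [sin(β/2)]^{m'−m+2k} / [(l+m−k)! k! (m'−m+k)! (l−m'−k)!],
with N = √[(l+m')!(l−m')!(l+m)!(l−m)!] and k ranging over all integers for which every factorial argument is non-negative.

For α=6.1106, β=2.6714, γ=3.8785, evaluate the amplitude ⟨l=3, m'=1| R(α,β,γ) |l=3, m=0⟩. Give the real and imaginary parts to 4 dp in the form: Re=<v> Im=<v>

Re=-0.5747 Im=-0.1002

D^3_{1,0}(6.1106,2.6714,3.8785) = e^{-i·1·6.1106}·d^3_{1,0}(2.6714)·e^{-i·0·3.8785}. Compute d first:
Half-angle: c=0.232937, s=0.972492. N=√(24·2·6·6)=41.569219
k∈{0,1,2} keeps every argument non-negative
  k=0: (−1)^1·41.5692/(12)·0.2329^5·0.9725^1 = -0.002310
  k=1: (−1)^2·41.5692/(4)·0.2329^3·0.9725^3 = +0.120805
  k=2: (−1)^3·41.5692/(12)·0.2329^1·0.9725^5 = -0.701873
d^3_{1,0}(2.6714) = -0.002310 +0.120805 -0.701873 = -0.583379
Attach z-rotation phases: D = e^{-i(1)(6.1106)}·(-0.583379)·e^{-i(0)(3.8785)} = -0.574712-0.100183i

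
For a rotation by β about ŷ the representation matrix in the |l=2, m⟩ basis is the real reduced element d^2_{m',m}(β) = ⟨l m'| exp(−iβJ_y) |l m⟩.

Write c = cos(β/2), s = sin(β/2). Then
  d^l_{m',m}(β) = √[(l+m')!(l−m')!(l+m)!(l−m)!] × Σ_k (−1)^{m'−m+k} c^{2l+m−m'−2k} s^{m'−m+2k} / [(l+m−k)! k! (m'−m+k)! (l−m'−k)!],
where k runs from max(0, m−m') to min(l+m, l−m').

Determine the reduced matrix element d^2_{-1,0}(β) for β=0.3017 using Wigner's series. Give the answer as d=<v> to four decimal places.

d^2_{-1,0}(β=0.3017) via Wigner's sum:
Half-angle: c=0.988644, s=0.150279. N=√(1·6·2·2)=4.898979
The bounds max(0,m−m')=1 and min(l+m,l−m')=2 give 2 terms
  k=1: (−1)^0·4.8990/(2)·0.9886^3·0.1503^1 = +0.355707
  k=2: (−1)^1·4.8990/(2)·0.9886^1·0.1503^3 = -0.008219
d^2_{-1,0}(0.3017) = +0.355707 -0.008219 = +0.347488

d=0.3475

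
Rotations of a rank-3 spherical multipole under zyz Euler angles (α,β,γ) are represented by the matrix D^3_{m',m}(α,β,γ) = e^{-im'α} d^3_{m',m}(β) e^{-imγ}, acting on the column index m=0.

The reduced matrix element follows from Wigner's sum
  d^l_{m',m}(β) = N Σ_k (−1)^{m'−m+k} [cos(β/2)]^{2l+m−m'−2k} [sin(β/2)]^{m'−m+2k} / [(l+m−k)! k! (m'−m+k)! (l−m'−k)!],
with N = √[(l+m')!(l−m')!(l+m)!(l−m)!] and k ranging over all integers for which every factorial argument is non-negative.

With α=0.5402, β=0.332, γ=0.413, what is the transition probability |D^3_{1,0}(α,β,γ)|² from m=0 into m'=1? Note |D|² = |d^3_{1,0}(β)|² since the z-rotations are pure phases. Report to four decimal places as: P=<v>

P=0.2397

First d^3_{1,0}(β=0.332), then the phase factors e^{-i(1)α} and e^{-i(0)γ}:
c=cos(0.332/2)=0.986254, s=sin(0.332/2)=0.165239; N=√[24·2·6·6]=41.569219
The bounds max(0,m−m')=0 and min(l+m,l−m')=2 give 3 terms
  k=0: (−1)^1·41.5692/(12)·0.9863^5·0.1652^1 = -0.534128
  k=1: (−1)^2·41.5692/(4)·0.9863^3·0.1652^3 = +0.044979
  k=2: (−1)^3·41.5692/(12)·0.9863^1·0.1652^5 = -0.000421
d^3_{1,0}(0.332) = -0.534128 +0.044979 -0.000421 = -0.489570
|D^3_{1,0}|² = |d^3_{1,0}(β)|² = (-0.489570)² = 0.239678 (the z-rotation phases have unit modulus)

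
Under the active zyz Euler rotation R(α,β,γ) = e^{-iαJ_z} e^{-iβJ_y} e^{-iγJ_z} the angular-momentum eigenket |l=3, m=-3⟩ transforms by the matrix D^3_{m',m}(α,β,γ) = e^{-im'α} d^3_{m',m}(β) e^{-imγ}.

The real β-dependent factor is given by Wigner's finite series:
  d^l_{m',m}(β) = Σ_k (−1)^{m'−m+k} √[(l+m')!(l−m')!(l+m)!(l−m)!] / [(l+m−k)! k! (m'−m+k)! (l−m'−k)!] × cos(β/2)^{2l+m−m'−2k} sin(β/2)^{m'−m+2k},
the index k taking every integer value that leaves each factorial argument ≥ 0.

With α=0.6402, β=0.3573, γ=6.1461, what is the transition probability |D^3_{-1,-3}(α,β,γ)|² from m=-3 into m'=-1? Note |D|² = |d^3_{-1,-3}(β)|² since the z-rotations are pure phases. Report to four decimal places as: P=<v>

Split into d^3_{-1,-3}(β=0.3573) × two z-phases.
Half-angle: c=0.984084, s=0.177701. N=√(2·24·1·720)=185.903201
Admissible k: 0..0 (factorial args all ≥0)
  k=0: (−1)^2·185.9032/(48)·0.9841^4·0.1777^2 = +0.114698
d^3_{-1,-3}(0.3573) = +0.114698
|D^3_{-1,-3}|² = |d^3_{-1,-3}(β)|² = (+0.114698)² = 0.013156 (the z-rotation phases have unit modulus)

P=0.0132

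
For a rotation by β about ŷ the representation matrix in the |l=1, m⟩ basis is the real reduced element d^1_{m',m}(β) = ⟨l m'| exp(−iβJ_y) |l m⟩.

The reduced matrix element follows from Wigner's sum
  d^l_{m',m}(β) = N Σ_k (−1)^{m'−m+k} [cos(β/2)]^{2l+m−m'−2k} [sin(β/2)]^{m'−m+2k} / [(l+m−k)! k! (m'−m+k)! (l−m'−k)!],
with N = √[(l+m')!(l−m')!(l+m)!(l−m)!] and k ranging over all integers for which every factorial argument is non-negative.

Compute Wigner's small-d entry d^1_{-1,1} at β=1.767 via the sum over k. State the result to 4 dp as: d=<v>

d^1_{-1,1}(β=1.767) via Wigner's sum:
c=cos(1.767/2)=0.634450, s=sin(1.767/2)=0.772964; N=√[1·2·2·1]=2.000000
k: max(0,(1)−(-1))=2 … min(1+(1),1−(-1))=2
  k=2: (−1)^0·2.0000/(2)·0.6344^0·0.7730^2 = +0.597474
d^1_{-1,1}(1.767) = +0.597474

d=0.5975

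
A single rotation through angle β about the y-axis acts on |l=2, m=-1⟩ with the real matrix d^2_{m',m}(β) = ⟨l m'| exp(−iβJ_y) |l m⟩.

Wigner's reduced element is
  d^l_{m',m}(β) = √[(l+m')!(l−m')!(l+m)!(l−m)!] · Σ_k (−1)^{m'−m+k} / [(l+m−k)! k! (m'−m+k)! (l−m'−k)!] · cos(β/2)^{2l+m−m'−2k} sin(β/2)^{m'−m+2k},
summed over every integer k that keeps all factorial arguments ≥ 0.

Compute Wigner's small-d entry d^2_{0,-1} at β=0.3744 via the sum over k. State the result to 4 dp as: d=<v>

d^2_{0,-1}(β=0.3744) via Wigner's sum:
c=cos(0.3744/2)=0.982529, s=sin(0.3744/2)=0.186109; N=√[2·2·1·6]=4.898979
k: max(0,(-1)−(0))=0 … min(2+(-1),2−(0))=1
  k=0: (−1)^1·4.8990/(2)·0.9825^3·0.1861^1 = -0.432393
  k=1: (−1)^2·4.8990/(2)·0.9825^1·0.1861^3 = +0.015514
d^2_{0,-1}(0.3744) = -0.432393 +0.015514 = -0.416879

d=-0.4169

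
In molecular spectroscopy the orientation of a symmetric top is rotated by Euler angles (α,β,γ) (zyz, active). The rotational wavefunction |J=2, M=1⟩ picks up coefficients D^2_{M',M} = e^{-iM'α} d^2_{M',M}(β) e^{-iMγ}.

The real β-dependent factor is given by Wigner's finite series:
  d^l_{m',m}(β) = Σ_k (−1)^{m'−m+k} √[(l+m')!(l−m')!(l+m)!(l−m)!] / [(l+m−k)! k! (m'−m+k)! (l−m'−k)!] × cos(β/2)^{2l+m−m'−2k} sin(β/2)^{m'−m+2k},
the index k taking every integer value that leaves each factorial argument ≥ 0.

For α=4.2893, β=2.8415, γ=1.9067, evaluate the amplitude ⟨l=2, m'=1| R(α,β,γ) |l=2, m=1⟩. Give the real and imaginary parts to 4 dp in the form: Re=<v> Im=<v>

Re=-0.0648 Im=-0.0057

D^2_{1,1}(4.2893,2.8415,1.9067) = e^{-i·1·4.2893}·d^2_{1,1}(2.8415)·e^{-i·1·1.9067}. Compute d first:
With c≡cos(β/2)=0.149484 and s≡sin(β/2)=0.988764, N=[6·1·6·1]^{1/2}=6.000000
k∈{0,1} keeps every argument non-negative
  k=0: (−1)^0·6.0000/(6)·0.1495^4·0.9888^0 = +0.000499
  k=1: (−1)^1·6.0000/(2)·0.1495^2·0.9888^2 = -0.065538
d^2_{1,1}(2.8415) = +0.000499 -0.065538 = -0.065039
D = (-0.410579+0.911825i)·(-0.065039)·(-0.329622-0.944113i) = -0.064792-0.005663i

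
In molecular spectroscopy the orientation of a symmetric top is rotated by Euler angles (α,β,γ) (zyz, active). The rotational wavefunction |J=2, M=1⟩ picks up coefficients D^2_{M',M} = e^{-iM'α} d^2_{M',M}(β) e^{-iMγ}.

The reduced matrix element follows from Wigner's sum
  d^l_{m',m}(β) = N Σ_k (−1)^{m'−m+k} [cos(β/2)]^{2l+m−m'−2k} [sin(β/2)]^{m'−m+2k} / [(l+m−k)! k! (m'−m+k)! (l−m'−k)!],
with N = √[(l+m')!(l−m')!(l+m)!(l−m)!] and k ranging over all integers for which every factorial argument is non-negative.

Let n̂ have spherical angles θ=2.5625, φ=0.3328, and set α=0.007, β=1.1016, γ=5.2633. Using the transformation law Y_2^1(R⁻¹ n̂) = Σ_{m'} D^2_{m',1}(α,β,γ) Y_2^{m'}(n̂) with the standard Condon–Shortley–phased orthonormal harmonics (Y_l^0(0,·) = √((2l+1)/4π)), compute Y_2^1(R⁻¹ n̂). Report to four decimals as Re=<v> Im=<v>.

Re=-0.0236 Im=-0.0602

Need the full column D^2_{m',1} for m'=−2..2 at α=0.007, β=1.1016, γ=5.2633.
cos(β/2)=0.852106, sin(β/2)=0.523369
d^2_{-2,1}: single k=3 term ⇒ +0.244314;  D = +0.124963+0.209937i
d^2_{-1,1}: k∈[2..3] ⇒ +0.596657 -0.075030 = +0.521627;  D = +0.269935+0.446352i
d^2_{0,1}: k∈[1..2] ⇒ +0.793167 -0.299222 = +0.493945;  D = +0.258562+0.420865i
d^2_{1,1}: k∈[0..1] ⇒ +0.527199 -0.596657 = -0.069458;  D = -0.036772-0.058925i
d^2_{2,1}: single k=0 term ⇒ -0.647618;  D = -0.346696-0.547002i
Y_2^{m'}(θ=2.5625,φ=0.3328) and Σ D·Y over m':
  (+0.1250+0.2099i)·(+0.0910-0.0714i)  (+0.2699+0.4464i)·(-0.3344+0.1156i)  (+0.2586+0.4209i)·(+0.3474+0.0000i)  (-0.0368-0.0589i)·(+0.3344+0.1156i)  (-0.3467-0.5470i)·(+0.0910+0.0714i)
Y_2^1(R⁻¹ n̂) = -0.023637-0.060188i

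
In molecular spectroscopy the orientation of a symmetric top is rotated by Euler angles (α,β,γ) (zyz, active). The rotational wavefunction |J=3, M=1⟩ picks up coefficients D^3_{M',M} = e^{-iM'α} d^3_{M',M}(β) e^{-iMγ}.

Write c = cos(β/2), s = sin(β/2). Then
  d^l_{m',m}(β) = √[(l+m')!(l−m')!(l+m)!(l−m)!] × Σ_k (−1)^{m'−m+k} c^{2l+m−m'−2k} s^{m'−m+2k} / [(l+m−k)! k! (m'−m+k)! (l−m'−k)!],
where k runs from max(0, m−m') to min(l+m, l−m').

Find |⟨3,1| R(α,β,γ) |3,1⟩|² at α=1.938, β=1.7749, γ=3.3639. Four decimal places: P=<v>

P=0.0268

D^3_{1,1}(1.938,1.7749,3.3639) = e^{-i·1·1.938}·d^3_{1,1}(1.7749)·e^{-i·1·3.3639}. Compute d first:
c=cos(1.7749/2)=0.631392, s=sin(1.7749/2)=0.775464; N=√[24·2·24·2]=48.000000
k: max(0,(1)−(1))=0 … min(3+(1),3−(1))=2
  k=0: (−1)^0·48.0000/(48)·0.6314^6·0.7755^0 = +0.063357
  k=1: (−1)^1·48.0000/(6)·0.6314^4·0.7755^2 = -0.764555
  k=2: (−1)^2·48.0000/(8)·0.6314^2·0.7755^4 = +0.864960
d^3_{1,1}(1.7749) = +0.063357 -0.764555 +0.864960 = +0.163762
|D^3_{1,1}|² = |d^3_{1,1}(β)|² = (+0.163762)² = 0.026818 (the z-rotation phases have unit modulus)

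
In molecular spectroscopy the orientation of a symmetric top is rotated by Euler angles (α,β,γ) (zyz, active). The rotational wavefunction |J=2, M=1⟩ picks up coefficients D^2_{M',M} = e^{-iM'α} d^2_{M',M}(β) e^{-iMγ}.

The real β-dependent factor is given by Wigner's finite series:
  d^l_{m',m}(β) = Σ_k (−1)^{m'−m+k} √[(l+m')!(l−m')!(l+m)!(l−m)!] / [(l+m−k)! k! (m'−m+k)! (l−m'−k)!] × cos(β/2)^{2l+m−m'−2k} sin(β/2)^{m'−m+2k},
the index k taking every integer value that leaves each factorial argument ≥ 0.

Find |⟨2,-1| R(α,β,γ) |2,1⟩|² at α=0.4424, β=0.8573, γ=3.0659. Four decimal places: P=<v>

P=0.1591

D^2_{-1,1}(0.4424,0.8573,3.0659) = e^{-i·-1·0.4424}·d^2_{-1,1}(0.8573)·e^{-i·1·3.0659}. Compute d first:
Half-angle: c=0.909528, s=0.415643. N=√(1·6·6·1)=6.000000
k∈{2,3} keeps every argument non-negative
  k=2: (−1)^0·6.0000/(2)·0.9095^2·0.4156^2 = +0.428741
  k=3: (−1)^1·6.0000/(6)·0.9095^0·0.4156^4 = -0.029846
d^2_{-1,1}(0.8573) = +0.428741 -0.029846 = +0.398895
|D^2_{-1,1}|² = |d^2_{-1,1}(β)|² = (+0.398895)² = 0.159117 (the z-rotation phases have unit modulus)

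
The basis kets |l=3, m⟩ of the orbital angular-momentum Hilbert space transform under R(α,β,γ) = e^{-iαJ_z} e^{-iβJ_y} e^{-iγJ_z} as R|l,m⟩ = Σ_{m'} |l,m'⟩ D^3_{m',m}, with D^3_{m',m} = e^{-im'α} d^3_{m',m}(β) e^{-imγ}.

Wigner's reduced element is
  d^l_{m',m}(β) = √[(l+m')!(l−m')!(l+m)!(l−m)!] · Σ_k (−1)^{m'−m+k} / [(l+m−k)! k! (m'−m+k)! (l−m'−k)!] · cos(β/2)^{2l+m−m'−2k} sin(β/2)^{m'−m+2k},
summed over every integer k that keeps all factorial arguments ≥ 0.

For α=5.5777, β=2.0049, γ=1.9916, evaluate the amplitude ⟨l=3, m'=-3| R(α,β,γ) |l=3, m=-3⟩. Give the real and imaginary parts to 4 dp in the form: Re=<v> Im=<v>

Re=-0.0183 Im=-0.0160

First d^3_{-3,-3}(β=2.0049), then the phase factors e^{-i(-3)α} and e^{-i(-3)γ}:
Half-angle: c=0.538239, s=0.842792. N=√(1·720·1·720)=720.000000
k: max(0,(-3)−(-3))=0 … min(3+(-3),3−(-3))=0
  k=0: (−1)^0·720.0000/(720)·0.5382^6·0.8428^0 = +0.024314
d^3_{-3,-3}(2.0049) = +0.024314
Attach z-rotation phases: D = e^{-i(-3)(5.5777)}·(+0.024314)·e^{-i(-3)(1.9916)} = -0.018331-0.015973i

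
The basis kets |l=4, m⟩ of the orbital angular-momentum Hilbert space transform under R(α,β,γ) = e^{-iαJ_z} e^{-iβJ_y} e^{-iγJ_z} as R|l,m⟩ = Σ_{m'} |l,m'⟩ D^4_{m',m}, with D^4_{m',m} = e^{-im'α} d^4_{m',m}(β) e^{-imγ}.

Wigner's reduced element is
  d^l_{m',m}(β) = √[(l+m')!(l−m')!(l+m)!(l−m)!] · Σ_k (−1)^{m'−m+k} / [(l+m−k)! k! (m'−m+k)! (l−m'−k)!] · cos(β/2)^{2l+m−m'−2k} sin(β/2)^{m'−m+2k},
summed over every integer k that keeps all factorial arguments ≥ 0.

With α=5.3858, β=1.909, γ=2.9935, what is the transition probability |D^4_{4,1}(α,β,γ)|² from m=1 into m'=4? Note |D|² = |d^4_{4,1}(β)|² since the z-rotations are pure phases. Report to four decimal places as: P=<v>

P=0.0688

D^4_{4,1}(5.3858,1.909,2.9935) = e^{-i·4·5.3858}·d^4_{4,1}(1.909)·e^{-i·1·2.9935}. Compute d first:
With c≡cos(β/2)=0.578017 and s≡sin(β/2)=0.816025, N=[40320·1·120·6]^{1/2}=5387.986637
The bounds max(0,m−m')=0 and min(l+m,l−m')=0 give 1 term
  k=0: (−1)^3·5387.9866/(720)·0.5780^5·0.8160^3 = -0.262365
d^4_{4,1}(1.909) = -0.262365
|D^4_{4,1}|² = |d^4_{4,1}(β)|² = (-0.262365)² = 0.068836 (the z-rotation phases have unit modulus)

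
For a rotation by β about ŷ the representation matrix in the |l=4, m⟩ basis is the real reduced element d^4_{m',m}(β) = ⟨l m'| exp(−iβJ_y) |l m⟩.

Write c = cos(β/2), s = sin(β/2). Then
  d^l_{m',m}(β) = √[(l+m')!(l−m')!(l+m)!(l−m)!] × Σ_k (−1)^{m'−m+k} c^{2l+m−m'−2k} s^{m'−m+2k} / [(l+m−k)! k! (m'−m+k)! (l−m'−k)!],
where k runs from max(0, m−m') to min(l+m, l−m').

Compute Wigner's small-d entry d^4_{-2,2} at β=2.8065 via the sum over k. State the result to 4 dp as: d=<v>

d=0.5976

d^4_{-2,2}(β=2.8065) via Wigner's sum:
c=cos(2.8065/2)=0.166764, s=sin(2.8065/2)=0.985997; N=√[2·720·720·2]=1440.000000
k∈{4,5,6} keeps every argument non-negative
  k=4: (−1)^0·1440.0000/(96)·0.1668^4·0.9860^4 = +0.010965
  k=5: (−1)^1·1440.0000/(120)·0.1668^2·0.9860^6 = -0.306646
  k=6: (−1)^2·1440.0000/(1440)·0.1668^0·0.9860^8 = +0.893315
d^4_{-2,2}(2.8065) = +0.010965 -0.306646 +0.893315 = +0.597634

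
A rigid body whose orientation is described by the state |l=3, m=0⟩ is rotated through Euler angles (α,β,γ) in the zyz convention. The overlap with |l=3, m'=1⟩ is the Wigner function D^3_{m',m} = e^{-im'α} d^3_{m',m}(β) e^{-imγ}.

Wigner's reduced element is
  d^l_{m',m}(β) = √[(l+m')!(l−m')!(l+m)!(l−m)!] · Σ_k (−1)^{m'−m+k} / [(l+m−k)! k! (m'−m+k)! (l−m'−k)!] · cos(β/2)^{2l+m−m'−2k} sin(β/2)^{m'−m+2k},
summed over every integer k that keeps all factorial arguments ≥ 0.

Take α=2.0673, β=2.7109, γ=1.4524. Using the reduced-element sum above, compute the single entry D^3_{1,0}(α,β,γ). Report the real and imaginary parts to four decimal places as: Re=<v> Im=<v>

First d^3_{1,0}(β=2.7109), then the phase factors e^{-i(1)α} and e^{-i(0)γ}:
Half-angle: c=0.213686, s=0.976902. N=√(24·2·6·6)=41.569219
The bounds max(0,m−m')=0 and min(l+m,l−m')=2 give 3 terms
  k=0: (−1)^1·41.5692/(12)·0.2137^5·0.9769^1 = -0.001508
  k=1: (−1)^2·41.5692/(4)·0.2137^3·0.9769^3 = +0.094535
  k=2: (−1)^3·41.5692/(12)·0.2137^1·0.9769^5 = -0.658601
d^3_{1,0}(2.7109) = -0.001508 +0.094535 -0.658601 = -0.565574
Phases: e^{-i·(1)·2.0673}=-0.476354-0.879253i, e^{-i·(0)·1.4524}=+1.000000+0.000000i ⇒ D=+0.269413+0.497282i

Re=0.2694 Im=0.4973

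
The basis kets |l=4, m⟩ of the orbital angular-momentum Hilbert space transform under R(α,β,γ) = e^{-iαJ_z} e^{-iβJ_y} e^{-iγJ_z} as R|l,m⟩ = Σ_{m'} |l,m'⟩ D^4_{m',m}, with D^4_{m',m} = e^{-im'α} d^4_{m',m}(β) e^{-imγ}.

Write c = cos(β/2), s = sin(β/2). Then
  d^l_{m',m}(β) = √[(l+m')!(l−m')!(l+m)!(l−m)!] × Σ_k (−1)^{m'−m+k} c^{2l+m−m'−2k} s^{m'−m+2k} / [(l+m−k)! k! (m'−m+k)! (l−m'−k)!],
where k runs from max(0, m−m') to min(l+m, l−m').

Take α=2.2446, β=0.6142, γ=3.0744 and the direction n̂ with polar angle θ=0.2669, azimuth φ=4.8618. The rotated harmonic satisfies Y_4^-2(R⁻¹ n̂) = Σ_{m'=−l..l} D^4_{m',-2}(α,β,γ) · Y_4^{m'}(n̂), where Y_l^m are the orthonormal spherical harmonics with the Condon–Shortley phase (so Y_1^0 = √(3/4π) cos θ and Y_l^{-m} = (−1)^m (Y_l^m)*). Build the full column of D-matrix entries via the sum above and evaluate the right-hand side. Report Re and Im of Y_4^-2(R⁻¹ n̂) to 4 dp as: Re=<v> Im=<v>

Re=0.3751 Im=0.0829

Need the full column D^4_{m',-2} for m'=−4..4 at α=2.2446, β=0.6142, γ=3.0744.
cos(β/2)=0.953214, sin(β/2)=0.302296
d^4_{-4,-2}: single k=2 term ⇒ +0.362732;  D = -0.303260+0.199017i
d^4_{-3,-2}: k∈[1..2] ⇒ +0.808778 -0.244024 = +0.564754;  D = +0.536750+0.175630i
d^4_{-2,-2}: k∈[0..2] ⇒ +0.681591 -0.822599 +0.103414 = -0.037593;  D = +0.013158+0.035215i
d^4_{-1,-2}: k∈[0..2] ⇒ -0.917068 +0.461163 -0.030920 = -0.486826;  D = +0.250052-0.417700i
d^4_{0,-2}: k∈[0..2] ⇒ +0.650321 -0.174413 +0.006578 = +0.482486;  D = +0.478136-0.064644i
d^4_{1,-2}: k∈[0..2] ⇒ -0.307442 +0.046381 -0.000933 = -0.261994;  D = +0.189432+0.180988i
d^4_{2,-2}: k∈[0..2] ⇒ +0.103414 -0.008321 +0.000070 = +0.095163;  D = -0.008440+0.094788i
d^4_{3,-2}: k∈[0..1] ⇒ -0.024542 +0.000823 = -0.023720;  D = -0.019775+0.013098i
d^4_{4,-2}: single k=0 term ⇒ +0.003669;  D = -0.003492-0.001126i
Y_4^{m'}(θ=0.2669,φ=4.8618) and Σ D·Y over m':
  (-0.3033+0.1990i)·(+0.0018-0.0012i)  (+0.5368+0.1756i)·(-0.0096-0.0200i)  (+0.0132+0.0352i)·(-0.1226+0.0378i)  (+0.2501-0.4177i)·(+0.0629+0.4181i)  (+0.4781-0.0646i)·(+0.5699+0.0000i)  (+0.1894+0.1810i)·(-0.0629+0.4181i)  (-0.0084+0.0948i)·(-0.1226-0.0378i)  (-0.0198+0.0131i)·(+0.0096-0.0200i)  (-0.0035-0.0011i)·(+0.0018+0.0012i)
Y_4^-2(R⁻¹ n̂) = +0.375053+0.082941i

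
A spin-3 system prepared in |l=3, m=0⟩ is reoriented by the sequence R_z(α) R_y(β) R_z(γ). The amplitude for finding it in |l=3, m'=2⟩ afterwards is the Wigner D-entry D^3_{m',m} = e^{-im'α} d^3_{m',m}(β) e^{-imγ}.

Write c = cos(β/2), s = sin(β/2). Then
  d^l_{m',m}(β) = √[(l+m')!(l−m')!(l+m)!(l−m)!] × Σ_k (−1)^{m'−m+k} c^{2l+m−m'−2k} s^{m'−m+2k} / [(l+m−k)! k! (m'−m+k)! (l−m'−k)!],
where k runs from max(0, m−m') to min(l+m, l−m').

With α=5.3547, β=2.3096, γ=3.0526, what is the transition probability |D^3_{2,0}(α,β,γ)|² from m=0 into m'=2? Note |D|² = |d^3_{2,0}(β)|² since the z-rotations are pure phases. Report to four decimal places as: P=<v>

First d^3_{2,0}(β=2.3096), then the phase factors e^{-i(2)α} and e^{-i(0)γ}:
c=cos(2.3096/2)=0.404101, s=sin(2.3096/2)=0.914714; N=√[120·1·6·6]=65.726707
k∈{0,1} keeps every argument non-negative
  k=0: (−1)^2·65.7267/(12)·0.4041^4·0.9147^2 = +0.122206
  k=1: (−1)^3·65.7267/(12)·0.4041^2·0.9147^4 = -0.626157
d^3_{2,0}(2.3096) = +0.122206 -0.626157 = -0.503951
|D^3_{2,0}|² = |d^3_{2,0}(β)|² = (-0.503951)² = 0.253966 (the z-rotation phases have unit modulus)

P=0.2540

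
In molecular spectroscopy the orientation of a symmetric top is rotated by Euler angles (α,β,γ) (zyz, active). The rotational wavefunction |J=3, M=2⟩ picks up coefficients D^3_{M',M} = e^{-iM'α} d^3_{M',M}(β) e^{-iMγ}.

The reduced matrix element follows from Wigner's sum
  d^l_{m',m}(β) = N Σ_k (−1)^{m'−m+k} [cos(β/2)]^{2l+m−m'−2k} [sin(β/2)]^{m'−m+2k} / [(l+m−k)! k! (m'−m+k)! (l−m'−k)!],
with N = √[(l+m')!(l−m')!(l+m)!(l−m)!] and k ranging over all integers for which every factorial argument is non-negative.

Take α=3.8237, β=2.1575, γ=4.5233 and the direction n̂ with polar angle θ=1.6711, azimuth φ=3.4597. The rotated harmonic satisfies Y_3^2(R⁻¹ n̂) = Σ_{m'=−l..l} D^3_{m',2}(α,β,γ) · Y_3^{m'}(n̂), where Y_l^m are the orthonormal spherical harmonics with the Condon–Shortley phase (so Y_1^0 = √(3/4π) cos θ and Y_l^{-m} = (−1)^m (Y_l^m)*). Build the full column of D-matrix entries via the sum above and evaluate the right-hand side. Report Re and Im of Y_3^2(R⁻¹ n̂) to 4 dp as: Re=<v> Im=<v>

Need the full column D^3_{m',2} for m'=−3..3 at α=3.8237, β=2.1575, γ=4.5233.
cos(β/2)=0.472430, sin(β/2)=0.881368
d^3_{-3,2}: single k=5 term ⇒ +0.615460;  D = -0.463884+0.404478i
d^3_{-2,2}: k∈[4..5] ⇒ +0.673403 -0.468752 = +0.204650;  D = +0.034945-0.201645i
d^3_{-1,2}: k∈[3..4] ⇒ +0.456578 -0.794555 = -0.337977;  D = -0.165143-0.294883i
d^3_{0,2}: k∈[2..3] ⇒ +0.211947 -0.737676 = -0.525729;  D = +0.488580+0.194114i
d^3_{1,2}: k∈[1..2] ⇒ +0.065591 -0.456578 = -0.390987;  D = -0.373067+0.117011i
d^3_{2,2}: k∈[0..1] ⇒ +0.011118 -0.193480 = -0.182362;  D = +0.100664-0.152062i
d^3_{3,2}: single k=0 term ⇒ -0.050807;  D = +0.004938+0.050566i
Y_3^{m'}(θ=1.6711,φ=3.4597) and Σ D·Y over m':
  (-0.4639+0.4045i)·(-0.2376+0.3353i)  (+0.0349-0.2016i)·(-0.0815+0.0602i)  (-0.1651-0.2949i)·(+0.2901-0.0955i)  (+0.4886+0.1941i)·(+0.1102+0.0000i)  (-0.3731+0.1170i)·(-0.2901-0.0955i)  (+0.1007-0.1521i)·(-0.0815-0.0602i)  (+0.0049+0.0506i)·(+0.2376+0.3353i)
Y_3^2(R⁻¹ n̂) = +0.047930-0.259797i

Re=0.0479 Im=-0.2598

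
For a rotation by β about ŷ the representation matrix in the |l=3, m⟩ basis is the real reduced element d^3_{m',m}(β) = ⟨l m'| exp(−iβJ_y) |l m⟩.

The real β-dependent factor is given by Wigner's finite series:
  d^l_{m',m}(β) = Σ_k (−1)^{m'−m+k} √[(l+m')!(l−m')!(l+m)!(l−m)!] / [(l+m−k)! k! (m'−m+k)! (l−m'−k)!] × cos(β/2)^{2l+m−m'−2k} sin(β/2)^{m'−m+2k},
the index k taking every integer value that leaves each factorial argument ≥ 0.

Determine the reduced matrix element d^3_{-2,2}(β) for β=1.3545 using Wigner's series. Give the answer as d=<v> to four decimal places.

d^3_{-2,2}(β=1.3545) via Wigner's sum:
c=cos(1.3545/2)=0.779299, s=sin(1.3545/2)=0.626652; N=√[1·120·120·1]=120.000000
The bounds max(0,m−m')=4 and min(l+m,l−m')=5 give 2 terms
  k=4: (−1)^0·120.0000/(24)·0.7793^2·0.6267^4 = +0.468258
  k=5: (−1)^1·120.0000/(120)·0.7793^0·0.6267^6 = -0.060556
d^3_{-2,2}(1.3545) = +0.468258 -0.060556 = +0.407701

d=0.4077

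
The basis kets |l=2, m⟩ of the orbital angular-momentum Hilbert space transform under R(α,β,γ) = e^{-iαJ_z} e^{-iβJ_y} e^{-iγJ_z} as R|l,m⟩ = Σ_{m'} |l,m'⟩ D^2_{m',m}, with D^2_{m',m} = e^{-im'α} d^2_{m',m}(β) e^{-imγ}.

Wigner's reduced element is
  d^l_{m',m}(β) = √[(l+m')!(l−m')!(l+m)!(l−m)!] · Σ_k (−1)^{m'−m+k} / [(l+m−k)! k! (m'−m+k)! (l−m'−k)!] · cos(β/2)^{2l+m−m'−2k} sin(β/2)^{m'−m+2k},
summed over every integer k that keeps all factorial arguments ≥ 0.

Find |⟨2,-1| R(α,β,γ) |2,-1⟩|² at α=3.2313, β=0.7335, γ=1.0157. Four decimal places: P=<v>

P=0.1791

Split into d^2_{-1,-1}(β=0.7335) × two z-phases.
With c≡cos(β/2)=0.933498 and s≡sin(β/2)=0.358583, N=[1·6·1·6]^{1/2}=6.000000
The bounds max(0,m−m')=0 and min(l+m,l−m')=1 give 2 terms
  k=0: (−1)^0·6.0000/(6)·0.9335^4·0.3586^0 = +0.759369
  k=1: (−1)^1·6.0000/(2)·0.9335^2·0.3586^2 = -0.336146
d^2_{-1,-1}(0.7335) = +0.759369 -0.336146 = +0.423223
|D^2_{-1,-1}|² = |d^2_{-1,-1}(β)|² = (+0.423223)² = 0.179118 (the z-rotation phases have unit modulus)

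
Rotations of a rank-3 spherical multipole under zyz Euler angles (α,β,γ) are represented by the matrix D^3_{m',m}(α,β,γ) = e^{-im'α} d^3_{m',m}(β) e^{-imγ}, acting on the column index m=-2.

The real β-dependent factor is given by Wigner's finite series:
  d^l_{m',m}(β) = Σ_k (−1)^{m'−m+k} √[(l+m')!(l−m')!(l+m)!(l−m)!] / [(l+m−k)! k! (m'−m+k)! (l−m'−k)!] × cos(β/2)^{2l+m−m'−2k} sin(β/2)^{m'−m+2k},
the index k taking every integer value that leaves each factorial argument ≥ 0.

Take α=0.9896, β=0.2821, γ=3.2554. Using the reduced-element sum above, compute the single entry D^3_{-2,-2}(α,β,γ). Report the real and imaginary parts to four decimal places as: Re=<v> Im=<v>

Re=-0.5031 Im=0.6813

First d^3_{-2,-2}(β=0.2821), then the phase factors e^{-i(-2)α} and e^{-i(-2)γ}:
c=cos(0.2821/2)=0.990069, s=sin(0.2821/2)=0.140583; N=√[1·120·1·120]=120.000000
Admissible k: 0..1 (factorial args all ≥0)
  k=0: (−1)^0·120.0000/(120)·0.9901^6·0.1406^0 = +0.941874
  k=1: (−1)^1·120.0000/(24)·0.9901^4·0.1406^2 = -0.094950
d^3_{-2,-2}(0.2821) = +0.941874 -0.094950 = +0.846923
D = (-0.397145+0.917756i)·(+0.846923)·(+0.974207+0.225654i) = -0.503070+0.681322i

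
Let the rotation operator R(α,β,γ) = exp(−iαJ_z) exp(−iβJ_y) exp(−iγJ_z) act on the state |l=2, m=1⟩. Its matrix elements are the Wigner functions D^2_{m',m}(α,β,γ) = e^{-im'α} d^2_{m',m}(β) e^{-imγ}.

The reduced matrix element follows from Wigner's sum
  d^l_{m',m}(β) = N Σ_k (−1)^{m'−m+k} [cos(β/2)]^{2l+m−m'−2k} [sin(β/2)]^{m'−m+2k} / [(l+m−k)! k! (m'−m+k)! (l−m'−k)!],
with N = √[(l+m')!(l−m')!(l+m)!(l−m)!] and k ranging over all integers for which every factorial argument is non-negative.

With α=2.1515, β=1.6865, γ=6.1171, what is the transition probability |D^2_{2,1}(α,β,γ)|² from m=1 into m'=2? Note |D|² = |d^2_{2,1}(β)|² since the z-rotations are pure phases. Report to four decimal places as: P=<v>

Split into d^2_{2,1}(β=1.6865) × two z-phases.
With c≡cos(β/2)=0.665039 and s≡sin(β/2)=0.746808, N=[24·1·6·1]^{1/2}=12.000000
k: max(0,(1)−(2))=0 … min(2+(1),2−(2))=0
  k=0: (−1)^1·12.0000/(6)·0.6650^3·0.7468^1 = -0.439320
d^2_{2,1}(1.6865) = -0.439320
|D^2_{2,1}|² = |d^2_{2,1}(β)|² = (-0.439320)² = 0.193002 (the z-rotation phases have unit modulus)

P=0.1930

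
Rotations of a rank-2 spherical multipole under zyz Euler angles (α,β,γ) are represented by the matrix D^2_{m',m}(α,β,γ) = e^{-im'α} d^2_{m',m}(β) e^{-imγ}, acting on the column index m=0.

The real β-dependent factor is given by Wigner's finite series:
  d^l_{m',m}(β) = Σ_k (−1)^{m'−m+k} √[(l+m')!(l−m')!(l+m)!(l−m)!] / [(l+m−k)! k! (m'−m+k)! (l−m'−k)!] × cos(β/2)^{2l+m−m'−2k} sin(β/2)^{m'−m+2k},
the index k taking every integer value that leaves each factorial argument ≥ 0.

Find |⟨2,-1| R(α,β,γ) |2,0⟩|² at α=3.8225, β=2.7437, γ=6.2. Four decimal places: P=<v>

Split into d^2_{-1,0}(β=2.7437) × two z-phases.
With c≡cos(β/2)=0.197637 and s≡sin(β/2)=0.980275, N=[1·6·2·2]^{1/2}=4.898979
k∈{1,2} keeps every argument non-negative
  k=1: (−1)^0·4.8990/(2)·0.1976^3·0.9803^1 = +0.018536
  k=2: (−1)^1·4.8990/(2)·0.1976^1·0.9803^3 = -0.456023
d^2_{-1,0}(2.7437) = +0.018536 -0.456023 = -0.437487
|D^2_{-1,0}|² = |d^2_{-1,0}(β)|² = (-0.437487)² = 0.191395 (the z-rotation phases have unit modulus)

P=0.1914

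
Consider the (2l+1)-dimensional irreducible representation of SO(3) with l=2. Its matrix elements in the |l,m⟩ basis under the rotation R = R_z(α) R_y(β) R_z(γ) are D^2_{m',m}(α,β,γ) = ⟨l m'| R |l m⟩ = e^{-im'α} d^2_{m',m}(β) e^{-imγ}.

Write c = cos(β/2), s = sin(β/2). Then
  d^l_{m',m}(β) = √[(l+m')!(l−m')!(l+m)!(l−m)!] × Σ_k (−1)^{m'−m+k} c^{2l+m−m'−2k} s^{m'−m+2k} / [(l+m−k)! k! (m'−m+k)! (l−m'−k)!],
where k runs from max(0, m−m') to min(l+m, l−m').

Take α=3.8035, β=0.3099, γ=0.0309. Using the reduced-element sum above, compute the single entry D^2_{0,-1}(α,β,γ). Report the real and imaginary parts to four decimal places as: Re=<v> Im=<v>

Re=-0.3555 Im=-0.0110

Split into d^2_{0,-1}(β=0.3099) × two z-phases.
With c≡cos(β/2)=0.988019 and s≡sin(β/2)=0.154331, N=[2·2·1·6]^{1/2}=4.898979
k∈{0,1} keeps every argument non-negative
  k=0: (−1)^1·4.8990/(2)·0.9880^3·0.1543^1 = -0.364606
  k=1: (−1)^2·4.8990/(2)·0.9880^1·0.1543^3 = +0.008896
d^2_{0,-1}(0.3099) = -0.364606 +0.008896 = -0.355710
Attach z-rotation phases: D = e^{-i(0)(3.8035)}·(-0.355710)·e^{-i(-1)(0.0309)} = -0.355540-0.010990i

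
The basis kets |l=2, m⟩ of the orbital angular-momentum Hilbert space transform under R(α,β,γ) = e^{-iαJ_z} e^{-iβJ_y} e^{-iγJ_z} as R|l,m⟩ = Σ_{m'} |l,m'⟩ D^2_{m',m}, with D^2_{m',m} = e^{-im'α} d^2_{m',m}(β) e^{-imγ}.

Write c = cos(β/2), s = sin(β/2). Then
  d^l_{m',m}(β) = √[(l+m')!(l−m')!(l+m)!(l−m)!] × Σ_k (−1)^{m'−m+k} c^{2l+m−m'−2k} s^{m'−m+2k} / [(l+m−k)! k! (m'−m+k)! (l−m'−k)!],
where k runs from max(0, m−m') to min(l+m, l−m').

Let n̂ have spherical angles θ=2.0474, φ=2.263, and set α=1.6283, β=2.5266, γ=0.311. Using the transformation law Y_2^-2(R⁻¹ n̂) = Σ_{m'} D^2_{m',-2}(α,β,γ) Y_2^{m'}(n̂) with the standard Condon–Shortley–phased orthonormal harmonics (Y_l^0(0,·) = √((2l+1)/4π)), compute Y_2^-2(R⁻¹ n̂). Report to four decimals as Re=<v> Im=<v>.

Need the full column D^2_{m',-2} for m'=−2..2 at α=1.6283, β=2.5266, γ=0.311.
cos(β/2)=0.302673, sin(β/2)=0.953094
d^2_{-2,-2}: single k=0 term ⇒ +0.008393;  D = -0.006215-0.005640i
d^2_{-1,-2}: single k=0 term ⇒ -0.052855;  D = +0.033215-0.041115i
d^2_{0,-2}: single k=0 term ⇒ +0.203843;  D = +0.165666+0.118772i
d^2_{1,-2}: single k=0 term ⇒ -0.524097;  D = -0.280387+0.442788i
d^2_{2,-2}: single k=0 term ⇒ +0.825170;  D = -0.721371-0.400662i
Y_2^{m'}(θ=2.0474,φ=2.263) and Σ D·Y over m':
  (-0.0062-0.0056i)·(-0.0565+0.2997i)  (+0.0332-0.0411i)·(+0.2010+0.2424i)  (+0.1657+0.1188i)·(-0.1163+0.0000i)  (-0.2804+0.4428i)·(-0.2010+0.2424i)  (-0.7214-0.4007i)·(-0.0565-0.2997i)
Y_2^-2(R⁻¹ n̂) = -0.130875+0.066298i

Re=-0.1309 Im=0.0663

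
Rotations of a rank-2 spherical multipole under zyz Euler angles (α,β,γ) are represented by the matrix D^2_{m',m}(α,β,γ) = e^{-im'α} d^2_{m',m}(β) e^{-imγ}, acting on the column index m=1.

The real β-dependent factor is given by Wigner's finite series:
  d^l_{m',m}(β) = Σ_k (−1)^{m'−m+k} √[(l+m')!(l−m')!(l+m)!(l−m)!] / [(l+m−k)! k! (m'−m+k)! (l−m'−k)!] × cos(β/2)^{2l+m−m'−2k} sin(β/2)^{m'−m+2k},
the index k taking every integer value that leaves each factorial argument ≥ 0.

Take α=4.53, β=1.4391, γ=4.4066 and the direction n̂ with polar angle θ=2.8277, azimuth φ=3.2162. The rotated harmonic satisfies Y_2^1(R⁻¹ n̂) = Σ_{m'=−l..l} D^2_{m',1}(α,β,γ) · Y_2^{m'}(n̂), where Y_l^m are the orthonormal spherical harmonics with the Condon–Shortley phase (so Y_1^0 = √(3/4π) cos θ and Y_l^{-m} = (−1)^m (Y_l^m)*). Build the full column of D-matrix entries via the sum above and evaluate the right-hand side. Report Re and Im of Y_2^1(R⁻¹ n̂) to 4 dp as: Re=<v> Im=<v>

Need the full column D^2_{m',1} for m'=−2..2 at α=4.53, β=1.4391, γ=4.4066.
cos(β/2)=0.752102, sin(β/2)=0.659046
d^2_{-2,1}: single k=3 term ⇒ +0.430581;  D = -0.025385-0.429832i
d^2_{-1,1}: k∈[2..3] ⇒ +0.737067 -0.188653 = +0.548414;  D = +0.544244+0.067503i
d^2_{0,1}: k∈[1..2] ⇒ +0.686788 -0.527352 = +0.159436;  D = -0.047997+0.152040i
d^2_{1,1}: k∈[0..1] ⇒ +0.319969 -0.737067 = -0.417098;  D = +0.368376+0.195626i
d^2_{2,1}: single k=0 term ⇒ -0.560760;  D = -0.348473+0.439338i
Y_2^{m'}(θ=2.8277,φ=3.2162) and Σ D·Y over m':
  (-0.0254-0.4298i)·(+0.0364-0.0055i)  (+0.5442+0.0675i)·(+0.2262-0.0169i)  (-0.0480+0.1520i)·(+0.5406+0.0000i)  (+0.3684+0.1956i)·(-0.2262-0.0169i)  (-0.3485+0.4393i)·(+0.0364+0.0055i)
Y_2^1(R⁻¹ n̂) = -0.000080+0.036346i

Re=-0.0001 Im=0.0363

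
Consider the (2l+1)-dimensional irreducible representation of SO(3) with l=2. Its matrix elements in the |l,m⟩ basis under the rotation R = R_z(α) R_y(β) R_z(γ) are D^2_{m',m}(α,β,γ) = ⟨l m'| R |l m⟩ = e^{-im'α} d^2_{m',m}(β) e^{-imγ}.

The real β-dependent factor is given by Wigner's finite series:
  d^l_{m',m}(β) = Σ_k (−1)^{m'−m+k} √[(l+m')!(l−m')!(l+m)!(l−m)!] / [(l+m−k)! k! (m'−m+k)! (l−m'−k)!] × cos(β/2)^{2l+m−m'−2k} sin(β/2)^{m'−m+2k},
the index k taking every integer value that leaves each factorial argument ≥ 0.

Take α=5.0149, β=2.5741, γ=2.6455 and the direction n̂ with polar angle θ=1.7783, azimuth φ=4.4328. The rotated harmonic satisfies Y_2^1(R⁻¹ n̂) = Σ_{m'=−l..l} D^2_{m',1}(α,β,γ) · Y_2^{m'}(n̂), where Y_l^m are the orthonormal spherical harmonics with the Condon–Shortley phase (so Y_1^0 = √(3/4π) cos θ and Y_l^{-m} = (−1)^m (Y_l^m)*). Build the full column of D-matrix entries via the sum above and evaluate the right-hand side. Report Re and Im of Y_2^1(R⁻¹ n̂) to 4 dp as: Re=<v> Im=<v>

Re=-0.1197 Im=-0.3545

Need the full column D^2_{m',1} for m'=−2..2 at α=5.0149, β=2.5741, γ=2.6455.
cos(β/2)=0.279954, sin(β/2)=0.960013
d^2_{-2,1}: single k=3 term ⇒ +0.495392;  D = +0.224215+0.441747i
d^2_{-1,1}: k∈[2..3] ⇒ +0.216695 -0.849394 = -0.632699;  D = +0.453254-0.441439i
d^2_{0,1}: k∈[1..2] ⇒ +0.051596 -0.606728 = -0.555133;  D = +0.488211+0.264239i
d^2_{1,1}: k∈[0..1] ⇒ +0.006143 -0.216695 = -0.210553;  D = -0.040505+0.206620i
d^2_{2,1}: single k=0 term ⇒ -0.042128;  D = -0.041878+0.004580i
Y_2^{m'}(θ=1.7783,φ=4.4328) and Σ D·Y over m':
  (+0.2242+0.4417i)·(-0.3135-0.1962i)  (+0.4533-0.4414i)·(+0.0430-0.1497i)  (+0.4882+0.2642i)·(-0.2752+0.0000i)  (-0.0405+0.2066i)·(-0.0430-0.1497i)  (-0.0419+0.0046i)·(-0.3135+0.1962i)
Y_2^1(R⁻¹ n̂) = -0.119693-0.354523i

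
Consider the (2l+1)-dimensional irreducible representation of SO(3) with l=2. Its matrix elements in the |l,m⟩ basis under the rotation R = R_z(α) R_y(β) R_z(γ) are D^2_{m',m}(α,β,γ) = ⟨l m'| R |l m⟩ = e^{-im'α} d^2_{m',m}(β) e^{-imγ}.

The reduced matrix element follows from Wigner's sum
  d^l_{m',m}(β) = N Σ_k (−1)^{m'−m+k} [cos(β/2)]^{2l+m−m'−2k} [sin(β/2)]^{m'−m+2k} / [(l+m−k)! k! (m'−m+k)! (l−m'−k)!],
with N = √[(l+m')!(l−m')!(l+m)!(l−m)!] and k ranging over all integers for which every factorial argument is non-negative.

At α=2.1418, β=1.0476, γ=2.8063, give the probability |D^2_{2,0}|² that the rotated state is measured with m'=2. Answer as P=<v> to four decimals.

P=0.2111

Split into d^2_{2,0}(β=1.0476) × two z-phases.
With c≡cos(β/2)=0.865925 and s≡sin(β/2)=0.500174, N=[24·1·2·2]^{1/2}=9.797959
k: max(0,(0)−(2))=0 … min(2+(0),2−(2))=0
  k=0: (−1)^2·9.7980/(4)·0.8659^2·0.5002^2 = +0.459493
d^2_{2,0}(1.0476) = +0.459493
|D^2_{2,0}|² = |d^2_{2,0}(β)|² = (+0.459493)² = 0.211134 (the z-rotation phases have unit modulus)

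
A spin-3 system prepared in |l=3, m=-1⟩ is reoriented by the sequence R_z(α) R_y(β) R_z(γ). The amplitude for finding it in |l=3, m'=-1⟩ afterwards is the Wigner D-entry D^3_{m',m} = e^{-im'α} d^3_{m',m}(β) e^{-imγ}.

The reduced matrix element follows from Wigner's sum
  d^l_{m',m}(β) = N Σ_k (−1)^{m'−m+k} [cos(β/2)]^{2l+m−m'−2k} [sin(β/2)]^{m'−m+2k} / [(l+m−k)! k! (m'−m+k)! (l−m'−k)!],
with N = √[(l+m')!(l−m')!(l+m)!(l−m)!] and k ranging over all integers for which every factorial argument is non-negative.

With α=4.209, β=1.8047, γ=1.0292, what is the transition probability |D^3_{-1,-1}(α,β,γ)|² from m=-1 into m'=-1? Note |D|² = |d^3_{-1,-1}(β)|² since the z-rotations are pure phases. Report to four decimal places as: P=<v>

P=0.0416

D^3_{-1,-1}(4.209,1.8047,1.0292) = e^{-i·-1·4.209}·d^3_{-1,-1}(1.8047)·e^{-i·-1·1.0292}. Compute d first:
With c≡cos(β/2)=0.619767 and s≡sin(β/2)=0.784786, N=[2·24·2·24]^{1/2}=48.000000
The bounds max(0,m−m')=0 and min(l+m,l−m')=2 give 3 terms
  k=0: (−1)^0·48.0000/(48)·0.6198^6·0.7848^0 = +0.056673
  k=1: (−1)^1·48.0000/(6)·0.6198^4·0.7848^2 = -0.726954
  k=2: (−1)^2·48.0000/(8)·0.6198^2·0.7848^4 = +0.874204
d^3_{-1,-1}(1.8047) = +0.056673 -0.726954 +0.874204 = +0.203922
|D^3_{-1,-1}|² = |d^3_{-1,-1}(β)|² = (+0.203922)² = 0.041584 (the z-rotation phases have unit modulus)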